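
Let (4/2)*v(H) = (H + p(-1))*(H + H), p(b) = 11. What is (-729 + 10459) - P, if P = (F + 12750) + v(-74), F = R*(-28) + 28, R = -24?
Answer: -8382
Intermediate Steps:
F = 700 (F = -24*(-28) + 28 = 672 + 28 = 700)
v(H) = H*(11 + H) (v(H) = ((H + 11)*(H + H))/2 = ((11 + H)*(2*H))/2 = (2*H*(11 + H))/2 = H*(11 + H))
P = 18112 (P = (700 + 12750) - 74*(11 - 74) = 13450 - 74*(-63) = 13450 + 4662 = 18112)
(-729 + 10459) - P = (-729 + 10459) - 1*18112 = 9730 - 18112 = -8382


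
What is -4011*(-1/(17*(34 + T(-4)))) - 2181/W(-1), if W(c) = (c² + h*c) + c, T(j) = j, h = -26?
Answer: -84002/1105 ≈ -76.020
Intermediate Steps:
W(c) = c² - 25*c (W(c) = (c² - 26*c) + c = c² - 25*c)
-4011*(-1/(17*(34 + T(-4)))) - 2181/W(-1) = -4011*(-1/(17*(34 - 4))) - 2181*(-1/(-25 - 1)) = -4011/((-17*30)) - 2181/((-1*(-26))) = -4011/(-510) - 2181/26 = -4011*(-1/510) - 2181*1/26 = 1337/170 - 2181/26 = -84002/1105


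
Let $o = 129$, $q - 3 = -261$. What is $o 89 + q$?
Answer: $11223$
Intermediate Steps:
$q = -258$ ($q = 3 - 261 = -258$)
$o 89 + q = 129 \cdot 89 - 258 = 11481 - 258 = 11223$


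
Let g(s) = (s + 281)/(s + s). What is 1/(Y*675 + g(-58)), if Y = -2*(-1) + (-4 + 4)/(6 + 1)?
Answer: 116/156377 ≈ 0.00074180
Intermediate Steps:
g(s) = (281 + s)/(2*s) (g(s) = (281 + s)/((2*s)) = (281 + s)*(1/(2*s)) = (281 + s)/(2*s))
Y = 2 (Y = 2 + 0/7 = 2 + 0*(⅐) = 2 + 0 = 2)
1/(Y*675 + g(-58)) = 1/(2*675 + (½)*(281 - 58)/(-58)) = 1/(1350 + (½)*(-1/58)*223) = 1/(1350 - 223/116) = 1/(156377/116) = 116/156377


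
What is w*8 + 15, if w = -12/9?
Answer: 13/3 ≈ 4.3333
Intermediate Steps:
w = -4/3 (w = -12*1/9 = -4/3 ≈ -1.3333)
w*8 + 15 = -4/3*8 + 15 = -32/3 + 15 = 13/3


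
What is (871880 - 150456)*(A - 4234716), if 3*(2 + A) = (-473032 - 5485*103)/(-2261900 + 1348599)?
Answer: -8370477437236698608/2739903 ≈ -3.0550e+12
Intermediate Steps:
A = -4441819/2739903 (A = -2 + ((-473032 - 5485*103)/(-2261900 + 1348599))/3 = -2 + ((-473032 - 564955)/(-913301))/3 = -2 + (-1037987*(-1/913301))/3 = -2 + (1/3)*(1037987/913301) = -2 + 1037987/2739903 = -4441819/2739903 ≈ -1.6212)
(871880 - 150456)*(A - 4234716) = (871880 - 150456)*(-4441819/2739903 - 4234716) = 721424*(-11602715514367/2739903) = -8370477437236698608/2739903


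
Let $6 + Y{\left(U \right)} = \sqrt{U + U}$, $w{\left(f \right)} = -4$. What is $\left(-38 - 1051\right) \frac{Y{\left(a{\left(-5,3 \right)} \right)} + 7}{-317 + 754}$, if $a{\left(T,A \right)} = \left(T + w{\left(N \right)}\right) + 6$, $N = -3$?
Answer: $- \frac{1089}{437} - \frac{1089 i \sqrt{6}}{437} \approx -2.492 - 6.1041 i$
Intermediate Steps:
$a{\left(T,A \right)} = 2 + T$ ($a{\left(T,A \right)} = \left(T - 4\right) + 6 = \left(-4 + T\right) + 6 = 2 + T$)
$Y{\left(U \right)} = -6 + \sqrt{2} \sqrt{U}$ ($Y{\left(U \right)} = -6 + \sqrt{U + U} = -6 + \sqrt{2 U} = -6 + \sqrt{2} \sqrt{U}$)
$\left(-38 - 1051\right) \frac{Y{\left(a{\left(-5,3 \right)} \right)} + 7}{-317 + 754} = \left(-38 - 1051\right) \frac{\left(-6 + \sqrt{2} \sqrt{2 - 5}\right) + 7}{-317 + 754} = - 1089 \frac{\left(-6 + \sqrt{2} \sqrt{-3}\right) + 7}{437} = - 1089 \left(\left(-6 + \sqrt{2} i \sqrt{3}\right) + 7\right) \frac{1}{437} = - 1089 \left(\left(-6 + i \sqrt{6}\right) + 7\right) \frac{1}{437} = - 1089 \left(1 + i \sqrt{6}\right) \frac{1}{437} = - 1089 \left(\frac{1}{437} + \frac{i \sqrt{6}}{437}\right) = - \frac{1089}{437} - \frac{1089 i \sqrt{6}}{437}$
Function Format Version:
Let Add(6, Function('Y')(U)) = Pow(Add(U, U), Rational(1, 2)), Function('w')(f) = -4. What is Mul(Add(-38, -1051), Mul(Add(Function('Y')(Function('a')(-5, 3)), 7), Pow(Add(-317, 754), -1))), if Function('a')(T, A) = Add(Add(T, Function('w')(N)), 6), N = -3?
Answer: Add(Rational(-1089, 437), Mul(Rational(-1089, 437), I, Pow(6, Rational(1, 2)))) ≈ Add(-2.4920, Mul(-6.1041, I))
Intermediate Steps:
Function('a')(T, A) = Add(2, T) (Function('a')(T, A) = Add(Add(T, -4), 6) = Add(Add(-4, T), 6) = Add(2, T))
Function('Y')(U) = Add(-6, Mul(Pow(2, Rational(1, 2)), Pow(U, Rational(1, 2)))) (Function('Y')(U) = Add(-6, Pow(Add(U, U), Rational(1, 2))) = Add(-6, Pow(Mul(2, U), Rational(1, 2))) = Add(-6, Mul(Pow(2, Rational(1, 2)), Pow(U, Rational(1, 2)))))
Mul(Add(-38, -1051), Mul(Add(Function('Y')(Function('a')(-5, 3)), 7), Pow(Add(-317, 754), -1))) = Mul(Add(-38, -1051), Mul(Add(Add(-6, Mul(Pow(2, Rational(1, 2)), Pow(Add(2, -5), Rational(1, 2)))), 7), Pow(Add(-317, 754), -1))) = Mul(-1089, Mul(Add(Add(-6, Mul(Pow(2, Rational(1, 2)), Pow(-3, Rational(1, 2)))), 7), Pow(437, -1))) = Mul(-1089, Mul(Add(Add(-6, Mul(Pow(2, Rational(1, 2)), Mul(I, Pow(3, Rational(1, 2))))), 7), Rational(1, 437))) = Mul(-1089, Mul(Add(Add(-6, Mul(I, Pow(6, Rational(1, 2)))), 7), Rational(1, 437))) = Mul(-1089, Mul(Add(1, Mul(I, Pow(6, Rational(1, 2)))), Rational(1, 437))) = Mul(-1089, Add(Rational(1, 437), Mul(Rational(1, 437), I, Pow(6, Rational(1, 2))))) = Add(Rational(-1089, 437), Mul(Rational(-1089, 437), I, Pow(6, Rational(1, 2))))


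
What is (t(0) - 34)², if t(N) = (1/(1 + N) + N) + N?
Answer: 1089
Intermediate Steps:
t(N) = 1/(1 + N) + 2*N (t(N) = (N + 1/(1 + N)) + N = 1/(1 + N) + 2*N)
(t(0) - 34)² = ((1 + 2*0 + 2*0²)/(1 + 0) - 34)² = ((1 + 0 + 2*0)/1 - 34)² = (1*(1 + 0 + 0) - 34)² = (1*1 - 34)² = (1 - 34)² = (-33)² = 1089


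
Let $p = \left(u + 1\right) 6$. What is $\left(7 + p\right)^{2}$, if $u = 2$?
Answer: $625$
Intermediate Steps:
$p = 18$ ($p = \left(2 + 1\right) 6 = 3 \cdot 6 = 18$)
$\left(7 + p\right)^{2} = \left(7 + 18\right)^{2} = 25^{2} = 625$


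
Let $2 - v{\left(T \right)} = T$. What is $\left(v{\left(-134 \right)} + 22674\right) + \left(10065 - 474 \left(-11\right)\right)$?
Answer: $38089$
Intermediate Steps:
$v{\left(T \right)} = 2 - T$
$\left(v{\left(-134 \right)} + 22674\right) + \left(10065 - 474 \left(-11\right)\right) = \left(\left(2 - -134\right) + 22674\right) + \left(10065 - 474 \left(-11\right)\right) = \left(\left(2 + 134\right) + 22674\right) + \left(10065 - -5214\right) = \left(136 + 22674\right) + \left(10065 + 5214\right) = 22810 + 15279 = 38089$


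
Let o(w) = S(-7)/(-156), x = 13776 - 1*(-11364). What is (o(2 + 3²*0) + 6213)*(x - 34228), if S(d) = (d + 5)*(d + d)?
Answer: -2202022400/39 ≈ -5.6462e+7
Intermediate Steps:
S(d) = 2*d*(5 + d) (S(d) = (5 + d)*(2*d) = 2*d*(5 + d))
x = 25140 (x = 13776 + 11364 = 25140)
o(w) = -7/39 (o(w) = (2*(-7)*(5 - 7))/(-156) = (2*(-7)*(-2))*(-1/156) = 28*(-1/156) = -7/39)
(o(2 + 3²*0) + 6213)*(x - 34228) = (-7/39 + 6213)*(25140 - 34228) = (242300/39)*(-9088) = -2202022400/39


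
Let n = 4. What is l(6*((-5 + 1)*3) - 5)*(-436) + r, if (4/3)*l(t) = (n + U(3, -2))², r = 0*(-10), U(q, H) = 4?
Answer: -20928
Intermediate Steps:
r = 0
l(t) = 48 (l(t) = 3*(4 + 4)²/4 = (¾)*8² = (¾)*64 = 48)
l(6*((-5 + 1)*3) - 5)*(-436) + r = 48*(-436) + 0 = -20928 + 0 = -20928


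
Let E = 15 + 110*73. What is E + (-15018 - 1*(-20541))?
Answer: 13568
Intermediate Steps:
E = 8045 (E = 15 + 8030 = 8045)
E + (-15018 - 1*(-20541)) = 8045 + (-15018 - 1*(-20541)) = 8045 + (-15018 + 20541) = 8045 + 5523 = 13568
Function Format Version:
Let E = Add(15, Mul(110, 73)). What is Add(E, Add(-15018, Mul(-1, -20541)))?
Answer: 13568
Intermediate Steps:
E = 8045 (E = Add(15, 8030) = 8045)
Add(E, Add(-15018, Mul(-1, -20541))) = Add(8045, Add(-15018, Mul(-1, -20541))) = Add(8045, Add(-15018, 20541)) = Add(8045, 5523) = 13568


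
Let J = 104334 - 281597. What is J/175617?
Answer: -177263/175617 ≈ -1.0094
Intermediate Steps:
J = -177263
J/175617 = -177263/175617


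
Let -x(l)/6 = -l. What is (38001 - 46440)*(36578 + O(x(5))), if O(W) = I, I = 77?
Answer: -309331545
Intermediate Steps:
x(l) = 6*l (x(l) = -(-6)*l = 6*l)
O(W) = 77
(38001 - 46440)*(36578 + O(x(5))) = (38001 - 46440)*(36578 + 77) = -8439*36655 = -309331545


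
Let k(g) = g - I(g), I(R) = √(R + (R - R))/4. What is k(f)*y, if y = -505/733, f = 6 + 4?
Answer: -5050/733 + 505*√10/2932 ≈ -6.3448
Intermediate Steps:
I(R) = √R/4 (I(R) = √(R + 0)*(¼) = √R*(¼) = √R/4)
f = 10
k(g) = g - √g/4
y = -505/733 (y = -505*1/733 = -505/733 ≈ -0.68895)
k(f)*y = (10 - √10/4)*(-505/733) = -5050/733 + 505*√10/2932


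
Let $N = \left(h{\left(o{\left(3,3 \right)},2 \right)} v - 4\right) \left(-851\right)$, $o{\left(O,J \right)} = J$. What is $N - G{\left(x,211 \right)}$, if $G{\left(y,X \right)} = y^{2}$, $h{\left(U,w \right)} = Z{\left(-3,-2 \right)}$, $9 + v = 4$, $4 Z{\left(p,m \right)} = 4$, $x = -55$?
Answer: $4634$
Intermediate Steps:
$Z{\left(p,m \right)} = 1$ ($Z{\left(p,m \right)} = \frac{1}{4} \cdot 4 = 1$)
$v = -5$ ($v = -9 + 4 = -5$)
$h{\left(U,w \right)} = 1$
$N = 7659$ ($N = \left(1 \left(-5\right) - 4\right) \left(-851\right) = \left(-5 - 4\right) \left(-851\right) = \left(-9\right) \left(-851\right) = 7659$)
$N - G{\left(x,211 \right)} = 7659 - \left(-55\right)^{2} = 7659 - 3025 = 4634$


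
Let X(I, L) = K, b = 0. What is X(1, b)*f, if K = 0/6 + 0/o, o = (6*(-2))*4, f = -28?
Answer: 0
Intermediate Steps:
o = -48 (o = -12*4 = -48)
K = 0 (K = 0/6 + 0/(-48) = 0*(⅙) + 0*(-1/48) = 0 + 0 = 0)
X(I, L) = 0
X(1, b)*f = 0*(-28) = 0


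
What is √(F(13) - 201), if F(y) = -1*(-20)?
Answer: I*√181 ≈ 13.454*I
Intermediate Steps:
F(y) = 20
√(F(13) - 201) = √(20 - 201) = √(-181) = I*√181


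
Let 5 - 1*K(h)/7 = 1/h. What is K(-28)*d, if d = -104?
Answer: -3666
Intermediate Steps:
K(h) = 35 - 7/h
K(-28)*d = (35 - 7/(-28))*(-104) = (35 - 7*(-1/28))*(-104) = (35 + ¼)*(-104) = (141/4)*(-104) = -3666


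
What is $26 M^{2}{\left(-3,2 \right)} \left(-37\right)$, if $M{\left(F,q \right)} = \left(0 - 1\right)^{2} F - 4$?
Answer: $-47138$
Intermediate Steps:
$M{\left(F,q \right)} = -4 + F$ ($M{\left(F,q \right)} = \left(-1\right)^{2} F - 4 = 1 F - 4 = F - 4 = -4 + F$)
$26 M^{2}{\left(-3,2 \right)} \left(-37\right) = 26 \left(-4 - 3\right)^{2} \left(-37\right) = 26 \left(-7\right)^{2} \left(-37\right) = 26 \cdot 49 \left(-37\right) = 1274 \left(-37\right) = -47138$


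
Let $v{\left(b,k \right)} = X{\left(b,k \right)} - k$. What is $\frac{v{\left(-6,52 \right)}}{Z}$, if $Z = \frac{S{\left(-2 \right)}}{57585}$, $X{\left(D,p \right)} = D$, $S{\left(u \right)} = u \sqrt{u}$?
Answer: $- \frac{1669965 i \sqrt{2}}{2} \approx - 1.1808 \cdot 10^{6} i$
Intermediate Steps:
$S{\left(u \right)} = u^{\frac{3}{2}}$
$v{\left(b,k \right)} = b - k$
$Z = - \frac{2 i \sqrt{2}}{57585}$ ($Z = \frac{\left(-2\right)^{\frac{3}{2}}}{57585} = - 2 i \sqrt{2} \cdot \frac{1}{57585} = - \frac{2 i \sqrt{2}}{57585} \approx - 4.9117 \cdot 10^{-5} i$)
$\frac{v{\left(-6,52 \right)}}{Z} = \frac{-6 - 52}{\left(- \frac{2}{57585}\right) i \sqrt{2}} = \left(-6 - 52\right) \frac{57585 i \sqrt{2}}{4} = - 58 \frac{57585 i \sqrt{2}}{4} = - \frac{1669965 i \sqrt{2}}{2}$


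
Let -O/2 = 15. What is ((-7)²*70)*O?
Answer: -102900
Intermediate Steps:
O = -30 (O = -2*15 = -30)
((-7)²*70)*O = ((-7)²*70)*(-30) = (49*70)*(-30) = 3430*(-30) = -102900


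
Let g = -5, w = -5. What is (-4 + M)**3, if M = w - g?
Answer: -64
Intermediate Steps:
M = 0 (M = -5 - 1*(-5) = -5 + 5 = 0)
(-4 + M)**3 = (-4 + 0)**3 = (-4)**3 = -64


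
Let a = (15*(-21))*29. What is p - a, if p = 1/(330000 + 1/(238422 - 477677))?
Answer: 721246160480120/78954149999 ≈ 9135.0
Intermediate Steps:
p = 239255/78954149999 (p = 1/(330000 + 1/(-239255)) = 1/(330000 - 1/239255) = 1/(78954149999/239255) = 239255/78954149999 ≈ 3.0303e-6)
a = -9135 (a = -315*29 = -9135)
p - a = 239255/78954149999 - 1*(-9135) = 239255/78954149999 + 9135 = 721246160480120/78954149999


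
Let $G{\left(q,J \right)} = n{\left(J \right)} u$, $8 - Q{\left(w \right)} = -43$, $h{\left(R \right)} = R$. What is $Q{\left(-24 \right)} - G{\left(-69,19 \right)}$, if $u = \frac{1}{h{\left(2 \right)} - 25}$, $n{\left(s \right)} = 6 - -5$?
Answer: $\frac{1184}{23} \approx 51.478$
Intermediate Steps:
$n{\left(s \right)} = 11$ ($n{\left(s \right)} = 6 + 5 = 11$)
$Q{\left(w \right)} = 51$ ($Q{\left(w \right)} = 8 - -43 = 8 + 43 = 51$)
$u = - \frac{1}{23}$ ($u = \frac{1}{2 - 25} = \frac{1}{-23} = - \frac{1}{23} \approx -0.043478$)
$G{\left(q,J \right)} = - \frac{11}{23}$ ($G{\left(q,J \right)} = 11 \left(- \frac{1}{23}\right) = - \frac{11}{23}$)
$Q{\left(-24 \right)} - G{\left(-69,19 \right)} = 51 - - \frac{11}{23} = 51 + \frac{11}{23} = \frac{1184}{23}$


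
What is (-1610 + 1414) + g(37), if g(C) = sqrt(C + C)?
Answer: -196 + sqrt(74) ≈ -187.40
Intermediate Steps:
g(C) = sqrt(2)*sqrt(C) (g(C) = sqrt(2*C) = sqrt(2)*sqrt(C))
(-1610 + 1414) + g(37) = (-1610 + 1414) + sqrt(2)*sqrt(37) = -196 + sqrt(74)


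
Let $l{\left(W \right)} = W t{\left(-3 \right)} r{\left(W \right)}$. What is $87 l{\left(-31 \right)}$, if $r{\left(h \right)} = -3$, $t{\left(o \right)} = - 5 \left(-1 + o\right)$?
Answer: $161820$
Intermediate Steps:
$t{\left(o \right)} = 5 - 5 o$
$l{\left(W \right)} = - 60 W$ ($l{\left(W \right)} = W \left(5 - -15\right) \left(-3\right) = W \left(5 + 15\right) \left(-3\right) = W 20 \left(-3\right) = 20 W \left(-3\right) = - 60 W$)
$87 l{\left(-31 \right)} = 87 \left(\left(-60\right) \left(-31\right)\right) = 87 \cdot 1860 = 161820$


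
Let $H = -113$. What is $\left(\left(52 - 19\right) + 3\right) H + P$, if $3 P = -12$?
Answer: $-4072$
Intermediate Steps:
$P = -4$ ($P = \frac{1}{3} \left(-12\right) = -4$)
$\left(\left(52 - 19\right) + 3\right) H + P = \left(\left(52 - 19\right) + 3\right) \left(-113\right) - 4 = \left(33 + 3\right) \left(-113\right) - 4 = 36 \left(-113\right) - 4 = -4068 - 4 = -4072$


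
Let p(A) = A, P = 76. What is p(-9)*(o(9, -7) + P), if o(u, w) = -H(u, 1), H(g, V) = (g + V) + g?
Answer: -513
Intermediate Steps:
H(g, V) = V + 2*g (H(g, V) = (V + g) + g = V + 2*g)
o(u, w) = -1 - 2*u (o(u, w) = -(1 + 2*u) = -1 - 2*u)
p(-9)*(o(9, -7) + P) = -9*((-1 - 2*9) + 76) = -9*((-1 - 18) + 76) = -9*(-19 + 76) = -9*57 = -513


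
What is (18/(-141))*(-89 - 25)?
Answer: 684/47 ≈ 14.553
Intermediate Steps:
(18/(-141))*(-89 - 25) = (18*(-1/141))*(-114) = -6/47*(-114) = 684/47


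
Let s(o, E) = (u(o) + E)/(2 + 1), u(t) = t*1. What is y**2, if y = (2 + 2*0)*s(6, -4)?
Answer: 16/9 ≈ 1.7778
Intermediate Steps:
u(t) = t
s(o, E) = E/3 + o/3 (s(o, E) = (o + E)/(2 + 1) = (E + o)/3 = (E + o)*(1/3) = E/3 + o/3)
y = 4/3 (y = (2 + 2*0)*((1/3)*(-4) + (1/3)*6) = (2 + 0)*(-4/3 + 2) = 2*(2/3) = 4/3 ≈ 1.3333)
y**2 = (4/3)**2 = 16/9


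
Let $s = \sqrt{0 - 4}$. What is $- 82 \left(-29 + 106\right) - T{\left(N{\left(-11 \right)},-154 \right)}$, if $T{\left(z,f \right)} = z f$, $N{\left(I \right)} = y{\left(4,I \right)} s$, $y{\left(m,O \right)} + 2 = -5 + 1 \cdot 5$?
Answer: $-6314 - 616 i \approx -6314.0 - 616.0 i$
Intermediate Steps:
$y{\left(m,O \right)} = -2$ ($y{\left(m,O \right)} = -2 + \left(-5 + 1 \cdot 5\right) = -2 + \left(-5 + 5\right) = -2 + 0 = -2$)
$s = 2 i$ ($s = \sqrt{-4} = 2 i \approx 2.0 i$)
$N{\left(I \right)} = - 4 i$ ($N{\left(I \right)} = - 2 \cdot 2 i = - 4 i$)
$T{\left(z,f \right)} = f z$
$- 82 \left(-29 + 106\right) - T{\left(N{\left(-11 \right)},-154 \right)} = - 82 \left(-29 + 106\right) - - 154 \left(- 4 i\right) = \left(-82\right) 77 - 616 i = -6314 - 616 i$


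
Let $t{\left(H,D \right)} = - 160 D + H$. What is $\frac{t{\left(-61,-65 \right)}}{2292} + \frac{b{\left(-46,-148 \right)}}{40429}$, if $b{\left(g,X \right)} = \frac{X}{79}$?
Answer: $\frac{33021299833}{7320398172} \approx 4.5109$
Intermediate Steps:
$t{\left(H,D \right)} = H - 160 D$
$b{\left(g,X \right)} = \frac{X}{79}$ ($b{\left(g,X \right)} = X \frac{1}{79} = \frac{X}{79}$)
$\frac{t{\left(-61,-65 \right)}}{2292} + \frac{b{\left(-46,-148 \right)}}{40429} = \frac{-61 - -10400}{2292} + \frac{\frac{1}{79} \left(-148\right)}{40429} = \left(-61 + 10400\right) \frac{1}{2292} - \frac{148}{3193891} = 10339 \cdot \frac{1}{2292} - \frac{148}{3193891} = \frac{10339}{2292} - \frac{148}{3193891} = \frac{33021299833}{7320398172}$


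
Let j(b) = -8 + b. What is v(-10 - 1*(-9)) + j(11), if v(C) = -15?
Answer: -12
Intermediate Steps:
v(-10 - 1*(-9)) + j(11) = -15 + (-8 + 11) = -15 + 3 = -12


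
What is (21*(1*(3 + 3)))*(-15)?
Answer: -1890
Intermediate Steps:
(21*(1*(3 + 3)))*(-15) = (21*(1*6))*(-15) = (21*6)*(-15) = 126*(-15) = -1890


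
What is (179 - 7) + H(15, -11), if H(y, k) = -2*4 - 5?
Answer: 159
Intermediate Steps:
H(y, k) = -13 (H(y, k) = -8 - 5 = -13)
(179 - 7) + H(15, -11) = (179 - 7) - 13 = 172 - 13 = 159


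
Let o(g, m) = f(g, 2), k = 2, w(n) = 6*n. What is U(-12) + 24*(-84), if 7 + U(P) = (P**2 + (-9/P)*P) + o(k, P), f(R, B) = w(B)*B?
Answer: -1864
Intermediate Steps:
f(R, B) = 6*B**2 (f(R, B) = (6*B)*B = 6*B**2)
o(g, m) = 24 (o(g, m) = 6*2**2 = 6*4 = 24)
U(P) = 8 + P**2 (U(P) = -7 + ((P**2 + (-9/P)*P) + 24) = -7 + ((P**2 - 9) + 24) = -7 + ((-9 + P**2) + 24) = -7 + (15 + P**2) = 8 + P**2)
U(-12) + 24*(-84) = (8 + (-12)**2) + 24*(-84) = (8 + 144) - 2016 = 152 - 2016 = -1864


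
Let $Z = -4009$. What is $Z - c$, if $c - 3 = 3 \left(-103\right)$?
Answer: $-3703$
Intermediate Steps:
$c = -306$ ($c = 3 + 3 \left(-103\right) = 3 - 309 = -306$)
$Z - c = -4009 - -306 = -4009 + 306 = -3703$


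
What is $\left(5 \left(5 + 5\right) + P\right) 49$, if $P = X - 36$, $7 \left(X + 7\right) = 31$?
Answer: $560$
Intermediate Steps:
$X = - \frac{18}{7}$ ($X = -7 + \frac{1}{7} \cdot 31 = -7 + \frac{31}{7} = - \frac{18}{7} \approx -2.5714$)
$P = - \frac{270}{7}$ ($P = - \frac{18}{7} - 36 = - \frac{270}{7} \approx -38.571$)
$\left(5 \left(5 + 5\right) + P\right) 49 = \left(5 \left(5 + 5\right) - \frac{270}{7}\right) 49 = \left(5 \cdot 10 - \frac{270}{7}\right) 49 = \left(50 - \frac{270}{7}\right) 49 = \frac{80}{7} \cdot 49 = 560$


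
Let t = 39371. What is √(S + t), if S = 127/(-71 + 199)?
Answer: √10079230/16 ≈ 198.42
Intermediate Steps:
S = 127/128 ≈ 0.99219
√(S + t) = √(127/128 + 39371) = √(5039615/128) = √10079230/16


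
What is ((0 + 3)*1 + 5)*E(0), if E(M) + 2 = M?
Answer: -16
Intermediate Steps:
E(M) = -2 + M
((0 + 3)*1 + 5)*E(0) = ((0 + 3)*1 + 5)*(-2 + 0) = (3*1 + 5)*(-2) = (3 + 5)*(-2) = 8*(-2) = -16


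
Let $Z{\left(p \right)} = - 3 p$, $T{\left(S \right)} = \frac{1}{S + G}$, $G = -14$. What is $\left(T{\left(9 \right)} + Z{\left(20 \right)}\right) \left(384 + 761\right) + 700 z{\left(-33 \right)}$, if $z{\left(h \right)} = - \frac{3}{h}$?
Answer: $- \frac{757519}{11} \approx -68865.0$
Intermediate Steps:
$T{\left(S \right)} = \frac{1}{-14 + S}$ ($T{\left(S \right)} = \frac{1}{S - 14} = \frac{1}{-14 + S}$)
$\left(T{\left(9 \right)} + Z{\left(20 \right)}\right) \left(384 + 761\right) + 700 z{\left(-33 \right)} = \left(\frac{1}{-14 + 9} - 60\right) \left(384 + 761\right) + 700 \left(- \frac{3}{-33}\right) = \left(\frac{1}{-5} - 60\right) 1145 + 700 \left(\left(-3\right) \left(- \frac{1}{33}\right)\right) = \left(- \frac{1}{5} - 60\right) 1145 + 700 \cdot \frac{1}{11} = \left(- \frac{301}{5}\right) 1145 + \frac{700}{11} = -68929 + \frac{700}{11} = - \frac{757519}{11}$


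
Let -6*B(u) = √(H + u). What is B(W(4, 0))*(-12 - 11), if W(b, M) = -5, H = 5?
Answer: 0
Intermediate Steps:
B(u) = -√(5 + u)/6
B(W(4, 0))*(-12 - 11) = (-√(5 - 5)/6)*(-12 - 11) = -√0/6*(-23) = -⅙*0*(-23) = 0*(-23) = 0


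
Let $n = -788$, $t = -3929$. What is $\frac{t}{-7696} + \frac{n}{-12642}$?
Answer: $\frac{27867433}{48646416} \approx 0.57286$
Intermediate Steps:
$\frac{t}{-7696} + \frac{n}{-12642} = - \frac{3929}{-7696} - \frac{788}{-12642} = \left(-3929\right) \left(- \frac{1}{7696}\right) - - \frac{394}{6321} = \frac{3929}{7696} + \frac{394}{6321} = \frac{27867433}{48646416}$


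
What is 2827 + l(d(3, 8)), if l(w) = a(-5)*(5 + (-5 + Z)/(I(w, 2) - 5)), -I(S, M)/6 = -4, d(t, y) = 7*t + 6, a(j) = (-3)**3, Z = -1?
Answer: 51310/19 ≈ 2700.5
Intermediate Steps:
a(j) = -27
d(t, y) = 6 + 7*t
I(S, M) = 24 (I(S, M) = -6*(-4) = 24)
l(w) = -2403/19 (l(w) = -27*(5 + (-5 - 1)/(24 - 5)) = -27*(5 - 6/19) = -27*89/19 = -2403/19)
2827 + l(d(3, 8)) = 2827 - 2403/19 = 51310/19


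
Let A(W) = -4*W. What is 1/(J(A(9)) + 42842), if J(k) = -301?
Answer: 1/42541 ≈ 2.3507e-5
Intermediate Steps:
1/(J(A(9)) + 42842) = 1/(-301 + 42842) = 1/42541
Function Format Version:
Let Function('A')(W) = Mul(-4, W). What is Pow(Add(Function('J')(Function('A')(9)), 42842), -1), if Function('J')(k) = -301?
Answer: Rational(1, 42541) ≈ 2.3507e-5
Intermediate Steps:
Pow(Add(Function('J')(Function('A')(9)), 42842), -1) = Pow(Add(-301, 42842), -1) = Pow(42541, -1) = Rational(1, 42541)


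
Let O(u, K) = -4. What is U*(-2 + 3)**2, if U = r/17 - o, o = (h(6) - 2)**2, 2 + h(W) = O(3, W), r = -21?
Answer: -1109/17 ≈ -65.235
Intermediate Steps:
h(W) = -6 (h(W) = -2 - 4 = -6)
o = 64 (o = (-6 - 2)**2 = (-8)**2 = 64)
U = -1109/17 (U = -21/17 - 1*64 = -21*1/17 - 64 = -21/17 - 64 = -1109/17 ≈ -65.235)
U*(-2 + 3)**2 = -1109*(-2 + 3)**2/17 = -1109/17*1**2 = -1109/17*1 = -1109/17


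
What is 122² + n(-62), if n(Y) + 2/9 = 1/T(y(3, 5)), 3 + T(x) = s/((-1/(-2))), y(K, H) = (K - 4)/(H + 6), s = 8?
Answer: 1741411/117 ≈ 14884.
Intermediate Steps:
y(K, H) = (-4 + K)/(6 + H)
T(x) = 13 (T(x) = -3 + 8/((-1/(-2))) = -3 + 8/((-1*(-½))) = -3 + 8/(½) = -3 + 8*2 = -3 + 16 = 13)
n(Y) = -17/117 (n(Y) = -2/9 + 1/13 = -17/117)
122² + n(-62) = 122² - 17/117 = 14884 - 17/117 = 1741411/117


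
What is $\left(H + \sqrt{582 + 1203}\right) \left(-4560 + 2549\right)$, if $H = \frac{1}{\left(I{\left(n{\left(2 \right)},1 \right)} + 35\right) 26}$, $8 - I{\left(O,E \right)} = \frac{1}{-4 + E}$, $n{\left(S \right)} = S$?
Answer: $- \frac{6033}{3380} - 2011 \sqrt{1785} \approx -84965.0$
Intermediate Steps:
$I{\left(O,E \right)} = 8 - \frac{1}{-4 + E}$
$H = \frac{3}{3380}$ ($H = \frac{1}{\left(\frac{-33 + 8 \cdot 1}{-4 + 1} + 35\right) 26} = \frac{1}{\left(\frac{-33 + 8}{-3} + 35\right) 26} = \frac{1}{\left(\left(- \frac{1}{3}\right) \left(-25\right) + 35\right) 26} = \frac{1}{\left(\frac{25}{3} + 35\right) 26} = \frac{1}{\frac{130}{3} \cdot 26} = \frac{1}{\frac{3380}{3}} = \frac{3}{3380} \approx 0.00088757$)
$\left(H + \sqrt{582 + 1203}\right) \left(-4560 + 2549\right) = \left(\frac{3}{3380} + \sqrt{582 + 1203}\right) \left(-4560 + 2549\right) = \left(\frac{3}{3380} + \sqrt{1785}\right) \left(-2011\right) = - \frac{6033}{3380} - 2011 \sqrt{1785}$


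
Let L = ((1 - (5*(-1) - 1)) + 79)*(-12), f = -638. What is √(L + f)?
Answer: I*√1670 ≈ 40.866*I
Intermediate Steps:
L = -1032 (L = ((1 - (-5 - 1)) + 79)*(-12) = ((1 - 1*(-6)) + 79)*(-12) = ((1 + 6) + 79)*(-12) = (7 + 79)*(-12) = 86*(-12) = -1032)
√(L + f) = √(-1032 - 638) = √(-1670) = I*√1670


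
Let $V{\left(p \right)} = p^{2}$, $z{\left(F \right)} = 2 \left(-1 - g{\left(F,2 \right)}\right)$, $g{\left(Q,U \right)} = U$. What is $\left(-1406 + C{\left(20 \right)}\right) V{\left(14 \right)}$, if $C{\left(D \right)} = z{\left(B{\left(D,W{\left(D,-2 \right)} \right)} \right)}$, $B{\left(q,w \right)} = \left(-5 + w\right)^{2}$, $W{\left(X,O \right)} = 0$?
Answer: $-276752$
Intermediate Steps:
$z{\left(F \right)} = -6$ ($z{\left(F \right)} = 2 \left(-1 - 2\right) = 2 \left(-3\right) = -6$)
$C{\left(D \right)} = -6$
$\left(-1406 + C{\left(20 \right)}\right) V{\left(14 \right)} = \left(-1406 - 6\right) 14^{2} = \left(-1412\right) 196 = -276752$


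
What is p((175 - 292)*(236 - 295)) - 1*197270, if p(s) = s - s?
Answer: -197270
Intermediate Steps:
p(s) = 0
p((175 - 292)*(236 - 295)) - 1*197270 = 0 - 1*197270 = 0 - 197270 = -197270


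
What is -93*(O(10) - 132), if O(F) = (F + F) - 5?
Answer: 10881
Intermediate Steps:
O(F) = -5 + 2*F (O(F) = 2*F - 5 = -5 + 2*F)
-93*(O(10) - 132) = -93*((-5 + 2*10) - 132) = -93*((-5 + 20) - 132) = -93*(15 - 132) = -93*(-117) = 10881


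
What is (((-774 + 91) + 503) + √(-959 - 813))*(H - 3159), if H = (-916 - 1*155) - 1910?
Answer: 1105200 - 12280*I*√443 ≈ 1.1052e+6 - 2.5846e+5*I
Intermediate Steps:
H = -2981 (H = (-916 - 155) - 1910 = -1071 - 1910 = -2981)
(((-774 + 91) + 503) + √(-959 - 813))*(H - 3159) = (((-774 + 91) + 503) + √(-959 - 813))*(-2981 - 3159) = ((-683 + 503) + √(-1772))*(-6140) = (-180 + 2*I*√443)*(-6140) = 1105200 - 12280*I*√443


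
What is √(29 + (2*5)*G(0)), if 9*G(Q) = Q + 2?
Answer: √281/3 ≈ 5.5877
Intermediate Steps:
G(Q) = 2/9 + Q/9 (G(Q) = (Q + 2)/9 = (2 + Q)/9 = 2/9 + Q/9)
√(29 + (2*5)*G(0)) = √(29 + (2*5)*(2/9 + (⅑)*0)) = √(29 + 10*(2/9 + 0)) = √(29 + 10*(2/9)) = √(29 + 20/9) = √(281/9) = √281/3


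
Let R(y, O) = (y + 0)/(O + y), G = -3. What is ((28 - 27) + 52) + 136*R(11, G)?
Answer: 240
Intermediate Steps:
R(y, O) = y/(O + y)
((28 - 27) + 52) + 136*R(11, G) = ((28 - 27) + 52) + 136*(11/(-3 + 11)) = (1 + 52) + 136*(11/8) = 53 + 136*(11*(⅛)) = 53 + 136*(11/8) = 53 + 187 = 240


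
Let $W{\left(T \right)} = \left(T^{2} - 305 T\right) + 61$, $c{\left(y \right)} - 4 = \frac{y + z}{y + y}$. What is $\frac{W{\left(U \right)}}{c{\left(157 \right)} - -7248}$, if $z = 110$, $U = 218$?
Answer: $- \frac{1187234}{455479} \approx -2.6066$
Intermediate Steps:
$c{\left(y \right)} = 4 + \frac{110 + y}{2 y}$ ($c{\left(y \right)} = 4 + \frac{y + 110}{y + y} = 4 + \frac{110 + y}{2 y}$)
$W{\left(T \right)} = 61 + T^{2} - 305 T$
$\frac{W{\left(U \right)}}{c{\left(157 \right)} - -7248} = \frac{61 + 218^{2} - 66490}{\left(\frac{9}{2} + \frac{55}{157}\right) - -7248} = \frac{61 + 47524 - 66490}{\left(\frac{9}{2} + 55 \cdot \frac{1}{157}\right) + 7248} = - \frac{18905}{\left(\frac{9}{2} + \frac{55}{157}\right) + 7248} = - \frac{18905}{\frac{1523}{314} + 7248} = - \frac{18905}{\frac{2277395}{314}} = \left(-18905\right) \frac{314}{2277395} = - \frac{1187234}{455479}$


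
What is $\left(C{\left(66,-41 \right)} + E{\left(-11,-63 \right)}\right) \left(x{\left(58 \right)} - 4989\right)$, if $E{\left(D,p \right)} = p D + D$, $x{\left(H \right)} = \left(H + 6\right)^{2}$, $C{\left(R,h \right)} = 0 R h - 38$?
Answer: $-575092$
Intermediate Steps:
$C{\left(R,h \right)} = -38$ ($C{\left(R,h \right)} = 0 h - 38 = 0 - 38 = -38$)
$x{\left(H \right)} = \left(6 + H\right)^{2}$
$E{\left(D,p \right)} = D + D p$ ($E{\left(D,p \right)} = D p + D = D + D p$)
$\left(C{\left(66,-41 \right)} + E{\left(-11,-63 \right)}\right) \left(x{\left(58 \right)} - 4989\right) = \left(-38 - 11 \left(1 - 63\right)\right) \left(\left(6 + 58\right)^{2} - 4989\right) = \left(-38 - -682\right) \left(64^{2} - 4989\right) = \left(-38 + 682\right) \left(4096 - 4989\right) = 644 \left(-893\right) = -575092$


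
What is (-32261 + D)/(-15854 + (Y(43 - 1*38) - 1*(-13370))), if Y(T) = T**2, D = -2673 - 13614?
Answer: 48548/2459 ≈ 19.743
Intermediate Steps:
D = -16287
(-32261 + D)/(-15854 + (Y(43 - 1*38) - 1*(-13370))) = (-32261 - 16287)/(-15854 + ((43 - 1*38)**2 - 1*(-13370))) = -48548/(-15854 + ((43 - 38)**2 + 13370)) = -48548/(-15854 + (5**2 + 13370)) = -48548/(-15854 + (25 + 13370)) = -48548/(-15854 + 13395) = -48548/(-2459) = -48548*(-1/2459) = 48548/2459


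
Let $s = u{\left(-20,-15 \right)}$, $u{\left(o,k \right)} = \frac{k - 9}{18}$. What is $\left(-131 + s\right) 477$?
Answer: $-63123$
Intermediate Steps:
$u{\left(o,k \right)} = - \frac{1}{2} + \frac{k}{18}$ ($u{\left(o,k \right)} = \left(-9 + k\right) \frac{1}{18} = - \frac{1}{2} + \frac{k}{18}$)
$s = - \frac{4}{3}$ ($s = - \frac{1}{2} + \frac{1}{18} \left(-15\right) = - \frac{1}{2} - \frac{5}{6} = - \frac{4}{3} \approx -1.3333$)
$\left(-131 + s\right) 477 = \left(-131 - \frac{4}{3}\right) 477 = \left(- \frac{397}{3}\right) 477 = -63123$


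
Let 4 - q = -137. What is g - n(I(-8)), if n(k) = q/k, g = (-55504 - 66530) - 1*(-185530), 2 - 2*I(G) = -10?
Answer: 126945/2 ≈ 63473.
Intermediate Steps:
q = 141 (q = 4 - 1*(-137) = 4 + 137 = 141)
I(G) = 6 (I(G) = 1 - 1/2*(-10) = 1 + 5 = 6)
g = 63496 (g = -122034 + 185530 = 63496)
n(k) = 141/k
g - n(I(-8)) = 63496 - 141/6 = 63496 - 1*47/2 = 63496 - 47/2 = 126945/2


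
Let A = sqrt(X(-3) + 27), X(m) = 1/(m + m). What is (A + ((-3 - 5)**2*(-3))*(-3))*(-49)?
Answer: -28224 - 49*sqrt(966)/6 ≈ -28478.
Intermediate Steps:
X(m) = 1/(2*m)
A = sqrt(966)/6 (A = sqrt((1/2)/(-3) + 27) = sqrt((1/2)*(-1/3) + 27) = sqrt(-1/6 + 27) = sqrt(161/6) = sqrt(966)/6 ≈ 5.1801)
(A + ((-3 - 5)**2*(-3))*(-3))*(-49) = (sqrt(966)/6 + ((-3 - 5)**2*(-3))*(-3))*(-49) = (sqrt(966)/6 + ((-8)**2*(-3))*(-3))*(-49) = (sqrt(966)/6 + (64*(-3))*(-3))*(-49) = (sqrt(966)/6 - 192*(-3))*(-49) = (sqrt(966)/6 + 576)*(-49) = (576 + sqrt(966)/6)*(-49) = -28224 - 49*sqrt(966)/6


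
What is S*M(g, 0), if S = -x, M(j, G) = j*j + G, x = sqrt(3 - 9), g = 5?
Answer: -25*I*sqrt(6) ≈ -61.237*I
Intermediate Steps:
x = I*sqrt(6) (x = sqrt(-6) = I*sqrt(6) ≈ 2.4495*I)
M(j, G) = G + j**2 (M(j, G) = j**2 + G = G + j**2)
S = -I*sqrt(6) ≈ -2.4495*I
S*M(g, 0) = (-I*sqrt(6))*(0 + 5**2) = (-I*sqrt(6))*(0 + 25) = -I*sqrt(6)*25 = -25*I*sqrt(6)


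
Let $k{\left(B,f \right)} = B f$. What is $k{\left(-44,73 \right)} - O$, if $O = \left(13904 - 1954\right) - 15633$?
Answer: $471$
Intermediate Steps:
$O = -3683$ ($O = 11950 - 15633 = -3683$)
$k{\left(-44,73 \right)} - O = \left(-44\right) 73 - -3683 = -3212 + 3683 = 471$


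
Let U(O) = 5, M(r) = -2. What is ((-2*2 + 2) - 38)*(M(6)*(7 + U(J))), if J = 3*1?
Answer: 960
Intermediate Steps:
J = 3
((-2*2 + 2) - 38)*(M(6)*(7 + U(J))) = ((-2*2 + 2) - 38)*(-2*(7 + 5)) = ((-4 + 2) - 38)*(-2*12) = (-2 - 38)*(-24) = -40*(-24) = 960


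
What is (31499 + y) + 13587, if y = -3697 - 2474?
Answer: 38915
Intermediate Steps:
y = -6171
(31499 + y) + 13587 = (31499 - 6171) + 13587 = 25328 + 13587 = 38915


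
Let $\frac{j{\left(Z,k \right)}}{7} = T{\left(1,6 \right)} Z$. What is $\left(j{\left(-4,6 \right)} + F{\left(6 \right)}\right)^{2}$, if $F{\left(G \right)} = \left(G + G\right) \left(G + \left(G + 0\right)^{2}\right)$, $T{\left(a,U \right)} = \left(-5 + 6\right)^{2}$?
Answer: $226576$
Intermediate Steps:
$T{\left(a,U \right)} = 1$ ($T{\left(a,U \right)} = 1^{2} = 1$)
$F{\left(G \right)} = 2 G \left(G + G^{2}\right)$
$j{\left(Z,k \right)} = 7 Z$ ($j{\left(Z,k \right)} = 7 \cdot 1 Z = 7 Z$)
$\left(j{\left(-4,6 \right)} + F{\left(6 \right)}\right)^{2} = \left(7 \left(-4\right) + 2 \cdot 6^{2} \left(1 + 6\right)\right)^{2} = \left(-28 + 2 \cdot 36 \cdot 7\right)^{2} = \left(-28 + 504\right)^{2} = 476^{2} = 226576$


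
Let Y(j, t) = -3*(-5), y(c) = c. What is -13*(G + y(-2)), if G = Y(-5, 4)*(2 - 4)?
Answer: 416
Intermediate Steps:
Y(j, t) = 15
G = -30 (G = 15*(2 - 4) = 15*(-2) = -30)
-13*(G + y(-2)) = -13*(-30 - 2) = -13*(-32) = 416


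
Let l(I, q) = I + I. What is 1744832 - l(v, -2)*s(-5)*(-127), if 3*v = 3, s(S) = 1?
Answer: 1745086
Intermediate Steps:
v = 1 (v = (⅓)*3 = 1)
l(I, q) = 2*I
1744832 - l(v, -2)*s(-5)*(-127) = 1744832 - (2*1)*1*(-127) = 1744832 - 2*1*(-127) = 1744832 - 2*(-127) = 1744832 - 1*(-254) = 1744832 + 254 = 1745086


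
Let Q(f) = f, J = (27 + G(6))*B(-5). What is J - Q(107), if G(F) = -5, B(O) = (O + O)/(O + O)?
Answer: -85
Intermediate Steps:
B(O) = 1 (B(O) = (2*O)/((2*O)) = (2*O)*(1/(2*O)) = 1)
J = 22 (J = (27 - 5)*1 = 22*1 = 22)
J - Q(107) = 22 - 1*107 = 22 - 107 = -85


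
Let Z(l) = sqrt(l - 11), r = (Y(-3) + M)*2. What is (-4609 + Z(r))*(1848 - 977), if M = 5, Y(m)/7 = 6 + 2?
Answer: -4014439 + 871*sqrt(111) ≈ -4.0053e+6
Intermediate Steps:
Y(m) = 56 (Y(m) = 7*(6 + 2) = 7*8 = 56)
r = 122 (r = (56 + 5)*2 = 61*2 = 122)
Z(l) = sqrt(-11 + l)
(-4609 + Z(r))*(1848 - 977) = (-4609 + sqrt(-11 + 122))*(1848 - 977) = (-4609 + sqrt(111))*871 = -4014439 + 871*sqrt(111)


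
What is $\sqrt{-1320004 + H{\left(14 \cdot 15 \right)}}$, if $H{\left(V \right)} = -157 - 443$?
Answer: $2 i \sqrt{330151} \approx 1149.2 i$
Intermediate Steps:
$H{\left(V \right)} = -600$
$\sqrt{-1320004 + H{\left(14 \cdot 15 \right)}} = \sqrt{-1320004 - 600} = \sqrt{-1320604} = 2 i \sqrt{330151}$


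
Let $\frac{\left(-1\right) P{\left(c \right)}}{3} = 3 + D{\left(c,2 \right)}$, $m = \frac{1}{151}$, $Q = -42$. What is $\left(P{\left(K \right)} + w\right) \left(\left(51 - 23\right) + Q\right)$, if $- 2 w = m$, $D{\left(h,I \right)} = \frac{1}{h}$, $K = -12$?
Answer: $\frac{37009}{302} \approx 122.55$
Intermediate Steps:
$m = \frac{1}{151} \approx 0.0066225$
$P{\left(c \right)} = -9 - \frac{3}{c}$ ($P{\left(c \right)} = - 3 \left(3 + \frac{1}{c}\right) = -9 - \frac{3}{c}$)
$w = - \frac{1}{302}$ ($w = \left(- \frac{1}{2}\right) \frac{1}{151} = - \frac{1}{302} \approx -0.0033113$)
$\left(P{\left(K \right)} + w\right) \left(\left(51 - 23\right) + Q\right) = \left(\left(-9 - \frac{3}{-12}\right) - \frac{1}{302}\right) \left(\left(51 - 23\right) - 42\right) = \left(\left(-9 - - \frac{1}{4}\right) - \frac{1}{302}\right) \left(28 - 42\right) = \left(\left(-9 + \frac{1}{4}\right) - \frac{1}{302}\right) \left(-14\right) = \left(- \frac{35}{4} - \frac{1}{302}\right) \left(-14\right) = \left(- \frac{5287}{604}\right) \left(-14\right) = \frac{37009}{302}$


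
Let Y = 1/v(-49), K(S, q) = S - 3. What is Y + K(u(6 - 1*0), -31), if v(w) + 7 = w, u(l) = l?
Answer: 167/56 ≈ 2.9821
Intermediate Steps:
v(w) = -7 + w
K(S, q) = -3 + S
Y = -1/56 (Y = 1/(-7 - 49) = 1/(-56) = -1/56 ≈ -0.017857)
Y + K(u(6 - 1*0), -31) = -1/56 + (-3 + (6 - 1*0)) = -1/56 + (-3 + (6 + 0)) = -1/56 + (-3 + 6) = -1/56 + 3 = 167/56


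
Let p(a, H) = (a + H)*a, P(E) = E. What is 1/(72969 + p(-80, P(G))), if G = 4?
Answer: 1/79049 ≈ 1.2650e-5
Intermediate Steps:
p(a, H) = a*(H + a) (p(a, H) = (H + a)*a = a*(H + a))
1/(72969 + p(-80, P(G))) = 1/(72969 - 80*(4 - 80)) = 1/(72969 - 80*(-76)) = 1/(72969 + 6080) = 1/79049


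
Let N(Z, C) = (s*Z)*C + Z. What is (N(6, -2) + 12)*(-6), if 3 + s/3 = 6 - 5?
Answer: -540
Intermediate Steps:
s = -6 (s = -9 + 3*(6 - 5) = -9 + 3*1 = -9 + 3 = -6)
N(Z, C) = Z - 6*C*Z (N(Z, C) = (-6*Z)*C + Z = -6*C*Z + Z = Z - 6*C*Z)
(N(6, -2) + 12)*(-6) = (6*(1 - 6*(-2)) + 12)*(-6) = (6*(1 + 12) + 12)*(-6) = (6*13 + 12)*(-6) = (78 + 12)*(-6) = 90*(-6) = -540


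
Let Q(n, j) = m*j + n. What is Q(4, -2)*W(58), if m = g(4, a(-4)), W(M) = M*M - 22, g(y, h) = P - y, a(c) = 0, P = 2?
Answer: 26736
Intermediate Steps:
g(y, h) = 2 - y
W(M) = -22 + M² (W(M) = M² - 22 = -22 + M²)
m = -2 (m = 2 - 1*4 = 2 - 4 = -2)
Q(n, j) = n - 2*j (Q(n, j) = -2*j + n = n - 2*j)
Q(4, -2)*W(58) = (4 - 2*(-2))*(-22 + 58²) = (4 + 4)*(-22 + 3364) = 8*3342 = 26736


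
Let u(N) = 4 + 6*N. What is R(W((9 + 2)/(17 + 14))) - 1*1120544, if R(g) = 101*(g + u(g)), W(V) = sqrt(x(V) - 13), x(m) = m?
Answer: -1120140 + 9898*I*sqrt(62)/31 ≈ -1.1201e+6 + 2514.1*I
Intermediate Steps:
W(V) = sqrt(-13 + V) (W(V) = sqrt(V - 13) = sqrt(-13 + V))
R(g) = 404 + 707*g (R(g) = 101*(g + (4 + 6*g)) = 101*(4 + 7*g) = 404 + 707*g)
R(W((9 + 2)/(17 + 14))) - 1*1120544 = (404 + 707*sqrt(-13 + (9 + 2)/(17 + 14))) - 1*1120544 = (404 + 707*sqrt(-13 + 11/31)) - 1120544 = (404 + 707*sqrt(-392/31)) - 1120544 = (404 + 707*(14*I*sqrt(62)/31)) - 1120544 = (404 + 9898*I*sqrt(62)/31) - 1120544 = -1120140 + 9898*I*sqrt(62)/31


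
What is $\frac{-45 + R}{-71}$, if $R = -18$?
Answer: $\frac{63}{71} \approx 0.88732$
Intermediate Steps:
$\frac{-45 + R}{-71} = \frac{-45 - 18}{-71} = \left(- \frac{1}{71}\right) \left(-63\right) = \frac{63}{71}$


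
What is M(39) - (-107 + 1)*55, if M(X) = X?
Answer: 5869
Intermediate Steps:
M(39) - (-107 + 1)*55 = 39 - (-107 + 1)*55 = 39 - (-106)*55 = 39 - 1*(-5830) = 39 + 5830 = 5869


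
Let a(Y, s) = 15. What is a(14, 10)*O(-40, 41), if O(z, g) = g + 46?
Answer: 1305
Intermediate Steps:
O(z, g) = 46 + g
a(14, 10)*O(-40, 41) = 15*(46 + 41) = 15*87 = 1305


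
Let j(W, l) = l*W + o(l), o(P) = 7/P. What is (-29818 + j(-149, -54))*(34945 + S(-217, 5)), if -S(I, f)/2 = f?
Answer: -13690968275/18 ≈ -7.6061e+8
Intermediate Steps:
S(I, f) = -2*f
j(W, l) = 7/l + W*l (j(W, l) = l*W + 7/l = W*l + 7/l = 7/l + W*l)
(-29818 + j(-149, -54))*(34945 + S(-217, 5)) = (-29818 + (7/(-54) - 149*(-54)))*(34945 - 2*5) = (-29818 + (7*(-1/54) + 8046))*(34945 - 10) = (-29818 + (-7/54 + 8046))*34935 = (-29818 + 434477/54)*34935 = -1175695/54*34935 = -13690968275/18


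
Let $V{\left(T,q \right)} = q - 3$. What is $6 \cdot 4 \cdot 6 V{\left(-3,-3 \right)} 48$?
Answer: $-41472$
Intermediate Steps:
$V{\left(T,q \right)} = -3 + q$
$6 \cdot 4 \cdot 6 V{\left(-3,-3 \right)} 48 = 6 \cdot 4 \cdot 6 \left(-3 - 3\right) 48 = 24 \cdot 6 \left(-6\right) 48 = 144 \left(-6\right) 48 = \left(-864\right) 48 = -41472$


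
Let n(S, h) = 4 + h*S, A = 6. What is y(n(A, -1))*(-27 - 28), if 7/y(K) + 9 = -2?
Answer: 35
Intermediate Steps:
n(S, h) = 4 + S*h
y(K) = -7/11 (y(K) = 7/(-9 - 2) = 7/(-11) = 7*(-1/11) = -7/11)
y(n(A, -1))*(-27 - 28) = -7*(-27 - 28)/11 = -7/11*(-55) = 35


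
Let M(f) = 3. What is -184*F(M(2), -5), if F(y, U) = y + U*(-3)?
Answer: -3312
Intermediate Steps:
F(y, U) = y - 3*U
-184*F(M(2), -5) = -184*(3 - 3*(-5)) = -184*(3 + 15) = -184*18 = -3312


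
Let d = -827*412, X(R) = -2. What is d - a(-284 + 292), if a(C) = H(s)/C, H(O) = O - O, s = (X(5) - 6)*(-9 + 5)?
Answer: -340724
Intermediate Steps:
s = 32 (s = (-2 - 6)*(-9 + 5) = -8*(-4) = 32)
H(O) = 0
a(C) = 0 (a(C) = 0/C = 0)
d = -340724
d - a(-284 + 292) = -340724 - 1*0 = -340724 + 0 = -340724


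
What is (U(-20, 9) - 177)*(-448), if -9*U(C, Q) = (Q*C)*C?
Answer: 258496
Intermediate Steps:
U(C, Q) = -Q*C²/9 (U(C, Q) = -Q*C*C/9 = -C*Q*C/9 = -Q*C²/9)
(U(-20, 9) - 177)*(-448) = (-⅑*9*(-20)² - 177)*(-448) = (-⅑*9*400 - 177)*(-448) = (-400 - 177)*(-448) = -577*(-448) = 258496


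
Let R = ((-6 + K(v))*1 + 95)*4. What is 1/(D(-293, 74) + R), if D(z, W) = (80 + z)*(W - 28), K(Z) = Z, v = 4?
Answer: -1/9426 ≈ -0.00010609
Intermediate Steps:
D(z, W) = (-28 + W)*(80 + z) (D(z, W) = (80 + z)*(-28 + W) = (-28 + W)*(80 + z))
R = 372 (R = ((-6 + 4)*1 + 95)*4 = (-2*1 + 95)*4 = (-2 + 95)*4 = 93*4 = 372)
1/(D(-293, 74) + R) = 1/((-2240 - 28*(-293) + 80*74 + 74*(-293)) + 372) = 1/((-2240 + 8204 + 5920 - 21682) + 372) = 1/(-9798 + 372) = 1/(-9426) = -1/9426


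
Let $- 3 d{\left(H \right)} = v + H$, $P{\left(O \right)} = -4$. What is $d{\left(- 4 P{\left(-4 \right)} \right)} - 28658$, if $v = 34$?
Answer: $- \frac{86024}{3} \approx -28675.0$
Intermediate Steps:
$d{\left(H \right)} = - \frac{34}{3} - \frac{H}{3}$ ($d{\left(H \right)} = - \frac{34 + H}{3} = - \frac{34}{3} - \frac{H}{3}$)
$d{\left(- 4 P{\left(-4 \right)} \right)} - 28658 = \left(- \frac{34}{3} - \frac{\left(-4\right) \left(-4\right)}{3}\right) - 28658 = \left(- \frac{34}{3} - \frac{16}{3}\right) - 28658 = - \frac{50}{3} - 28658 = - \frac{86024}{3}$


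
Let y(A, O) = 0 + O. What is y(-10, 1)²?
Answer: 1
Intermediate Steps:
y(A, O) = O
y(-10, 1)² = 1² = 1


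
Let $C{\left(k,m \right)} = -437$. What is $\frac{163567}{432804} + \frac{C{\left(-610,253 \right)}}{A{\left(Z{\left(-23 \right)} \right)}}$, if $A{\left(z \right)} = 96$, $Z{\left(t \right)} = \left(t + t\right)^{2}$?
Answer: $- \frac{4817581}{1154144} \approx -4.1742$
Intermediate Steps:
$Z{\left(t \right)} = 4 t^{2}$ ($Z{\left(t \right)} = \left(2 t\right)^{2} = 4 t^{2}$)
$\frac{163567}{432804} + \frac{C{\left(-610,253 \right)}}{A{\left(Z{\left(-23 \right)} \right)}} = \frac{163567}{432804} - \frac{437}{96} = - \frac{4817581}{1154144}$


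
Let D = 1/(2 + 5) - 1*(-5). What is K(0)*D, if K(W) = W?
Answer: 0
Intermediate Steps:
D = 36/7 (D = 1/7 + 5 = ⅐ + 5 = 36/7 ≈ 5.1429)
K(0)*D = 0*(36/7) = 0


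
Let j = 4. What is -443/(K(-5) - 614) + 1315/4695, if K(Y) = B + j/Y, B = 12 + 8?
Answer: 2862047/2792586 ≈ 1.0249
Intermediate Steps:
B = 20
K(Y) = 20 + 4/Y
-443/(K(-5) - 614) + 1315/4695 = -443/((20 + 4/(-5)) - 614) + 1315/4695 = -443/((20 + 4*(-⅕)) - 614) + 1315*(1/4695) = -443/((20 - ⅘) - 614) + 263/939 = -443/(96/5 - 614) + 263/939 = -443/(-2974/5) + 263/939 = -443*(-5/2974) + 263/939 = 2215/2974 + 263/939 = 2862047/2792586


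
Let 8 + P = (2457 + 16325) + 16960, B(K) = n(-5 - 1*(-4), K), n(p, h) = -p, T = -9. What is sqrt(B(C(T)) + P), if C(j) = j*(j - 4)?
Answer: sqrt(35735) ≈ 189.04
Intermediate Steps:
C(j) = j*(-4 + j)
B(K) = 1 (B(K) = -(-5 - 1*(-4)) = -(-5 + 4) = -1*(-1) = 1)
P = 35734 (P = -8 + ((2457 + 16325) + 16960) = -8 + (18782 + 16960) = -8 + 35742 = 35734)
sqrt(B(C(T)) + P) = sqrt(1 + 35734) = sqrt(35735)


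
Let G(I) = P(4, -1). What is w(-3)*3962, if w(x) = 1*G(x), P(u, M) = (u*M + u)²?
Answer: 0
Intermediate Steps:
P(u, M) = (u + M*u)² (P(u, M) = (M*u + u)² = (u + M*u)²)
G(I) = 0 (G(I) = 4²*(1 - 1)² = 16*0² = 16*0 = 0)
w(x) = 0 (w(x) = 1*0 = 0)
w(-3)*3962 = 0*3962 = 0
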